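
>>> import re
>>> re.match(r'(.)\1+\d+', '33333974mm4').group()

'33333974'

`\1` is not a pattern — it's the concrete string captured by group 1, re-applied verbatim.
`re.match` only tries the pattern at the start of the string.
The match spans [0:8] → '33333974'.
Captured: group 1 = '3'.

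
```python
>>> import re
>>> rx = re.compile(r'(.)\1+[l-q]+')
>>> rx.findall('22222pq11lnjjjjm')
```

['2', '1', 'j']

`\1` is not a pattern — it's the concrete string captured by group 1, re-applied verbatim.
Scanning left to right: at [0:7] match '22222pq', group 1 = '2'; at [7:11] match '11ln', group 1 = '1'; at [11:16] match 'jjjjm', group 1 = 'j'.
Because there's exactly one group, `findall` drops the full match and keeps group 1 from each hit.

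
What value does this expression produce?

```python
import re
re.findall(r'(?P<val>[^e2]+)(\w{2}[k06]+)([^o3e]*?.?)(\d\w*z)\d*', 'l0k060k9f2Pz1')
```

[('l0k0', '60k', '', '9f2Pz')]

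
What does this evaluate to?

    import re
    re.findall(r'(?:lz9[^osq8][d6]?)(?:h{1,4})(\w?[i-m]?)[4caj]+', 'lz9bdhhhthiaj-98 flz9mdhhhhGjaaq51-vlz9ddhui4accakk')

Pattern: the literal 'lz9', then any character except [osq8], then optionally one of [d6] (non-capturing group); then 1 to 4 of a literal 'h' (non-capturing group); then optionally a word character, then optionally a character in [i-m] (captured); then one or more of one of [4caj].
Walking the string: at [18:31] match 'lz9mdhhhhGjaa', group 1 = 'Gj'; at [36:49] match 'lz9ddhui4acca', group 1 = 'ui'.
Because there's exactly one group, `findall` drops the full match and keeps group 1 from each hit.

['Gj', 'ui']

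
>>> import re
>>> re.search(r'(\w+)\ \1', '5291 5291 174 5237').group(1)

'5291'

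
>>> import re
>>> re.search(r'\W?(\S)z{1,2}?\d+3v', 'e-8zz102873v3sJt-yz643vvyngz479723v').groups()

The match spans [1:12] → '-8zz102873v'.
Captured: group 1 = '8'.

('8',)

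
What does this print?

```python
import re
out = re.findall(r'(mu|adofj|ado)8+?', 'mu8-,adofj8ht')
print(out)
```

Because there's exactly one group, `findall` drops the full match and keeps group 1 from each hit.

['mu', 'adofj']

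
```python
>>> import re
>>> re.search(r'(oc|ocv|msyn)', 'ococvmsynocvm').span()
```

Unlike `match`, `search` isn't anchored — it looks for the pattern anywhere in the string.
The match spans [0:2] → 'oc'.
Captured: group 1 = 'oc'.

(0, 2)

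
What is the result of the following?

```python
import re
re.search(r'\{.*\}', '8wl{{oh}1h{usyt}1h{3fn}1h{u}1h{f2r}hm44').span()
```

`re.search` scans for the first position where the pattern succeeds.
The match spans [3:35] → '{{oh}1h{usyt}1h{3fn}1h{u}1h{f2r}'.

(3, 35)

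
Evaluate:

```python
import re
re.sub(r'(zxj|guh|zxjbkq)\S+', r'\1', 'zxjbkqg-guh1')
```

'zxj'

`|` is ordered: at each position the engine commits to the first alternative that works.
`\1` in the replacement pulls in group 1's text for each match.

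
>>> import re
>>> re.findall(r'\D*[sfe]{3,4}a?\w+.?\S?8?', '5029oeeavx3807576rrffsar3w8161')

['rrffsar3w8161']

This matches zero or more of a non-digit, then 3 to 4 of one of [sfe], then optionally a literal 'a'; then one or more of a word character; then optionally any character; then optionally a non-whitespace character, then optionally the literal '8'.
Scanning left to right: at [17:30] → 'rrffsar3w8161'.
`findall` yields the raw match text (1 of them) because the pattern has no groups.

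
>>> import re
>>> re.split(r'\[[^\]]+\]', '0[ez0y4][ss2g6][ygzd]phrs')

['0', '', '', 'phrs']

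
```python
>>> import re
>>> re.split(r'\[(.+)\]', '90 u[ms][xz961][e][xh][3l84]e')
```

With a capturing group present, the delimiter's captured portion is kept in the result list.

['90 u', 'ms][xz961][e][xh][3l84', 'e']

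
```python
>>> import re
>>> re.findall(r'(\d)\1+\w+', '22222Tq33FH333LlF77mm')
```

A backreference is literal: `\1` must see the identical characters the first group matched.
`findall` collects group 1 from the one match (1 total).

['2']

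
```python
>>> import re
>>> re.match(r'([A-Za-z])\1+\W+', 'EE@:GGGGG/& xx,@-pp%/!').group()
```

The backreference `\1` re-matches whatever the first group consumed, character for character.
`match` is anchored at position 0; if the pattern doesn't fit there, it returns None.
The match spans [0:4] → 'EE@:'.
Captured: group 1 = 'E'.

'EE@:'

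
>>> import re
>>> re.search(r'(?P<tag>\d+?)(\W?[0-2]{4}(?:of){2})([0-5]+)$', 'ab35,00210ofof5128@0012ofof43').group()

This matches one or more of a digit (lazy) (captured as 'tag'); then optionally a non-word character, then exactly 4 of a character in [0-2], then the literal 'of' repeated 2 times (captured); then one or more of a character in [0-5] (captured); then anchored at the end.
`re.search` tries every starting position until one works.
The match spans [14:29] → '5128@0012ofof43'.
Captured: group 1 = '5128', group 2 = '@0012ofof', group 3 = '43'.

'5128@0012ofof43'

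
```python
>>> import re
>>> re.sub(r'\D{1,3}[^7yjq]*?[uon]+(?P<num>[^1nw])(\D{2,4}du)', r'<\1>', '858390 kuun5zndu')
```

'858390<5>'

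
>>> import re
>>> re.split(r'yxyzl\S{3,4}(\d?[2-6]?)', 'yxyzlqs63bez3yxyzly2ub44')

['', '', 'bez3', '44', '']

The pattern matches the literal 'yxy', then the literal 'zl', then 3 to 4 of a non-whitespace character; then optionally a digit, then optionally a character in [2-6] (captured).
With a capturing group present, the delimiter's captured portion is kept in the result list.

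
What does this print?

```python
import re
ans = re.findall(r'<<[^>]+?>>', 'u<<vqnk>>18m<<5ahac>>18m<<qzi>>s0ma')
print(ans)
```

['<<vqnk>>', '<<5ahac>>', '<<qzi>>']

With no groups in the pattern, `findall` gives back each whole match — 3 here.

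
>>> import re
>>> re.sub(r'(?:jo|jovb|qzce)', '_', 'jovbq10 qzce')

'_vbq10 _'

Alternation isn't longest-match — the leftmost alternative that fits at this position is chosen.
Matches: at [0:2] → 'jo'; at [8:12] → 'qzce'.
Each match is replaced by '_'.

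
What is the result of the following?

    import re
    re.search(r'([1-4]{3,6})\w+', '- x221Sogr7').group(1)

'221'

This matches 3 to 6 of a character in [1-4] (captured); then one or more of a word character.
`re.search` tries every starting position until one works.
The match spans [3:11] → '221Sogr7'.
Captured: group 1 = '221'.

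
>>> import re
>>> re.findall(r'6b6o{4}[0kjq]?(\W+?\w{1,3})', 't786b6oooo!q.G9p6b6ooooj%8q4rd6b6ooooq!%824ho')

['!q', '%8q4', '!%824']

This matches the literal '6b6', then exactly 4 of a literal 'o', then optionally one of [0kjq]; then one or more of a non-word character (lazy), then 1 to 3 of a word character (captured).
One capturing group, so `findall` returns just the captured substring from each match — 3 in all.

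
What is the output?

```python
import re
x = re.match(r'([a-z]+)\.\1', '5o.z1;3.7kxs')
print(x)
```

`\1` has to match the exact text group 1 already captured.
With `match`, the pattern is implicitly anchored at the beginning.
Here position 0 doesn't satisfy it, so the call returns None.

None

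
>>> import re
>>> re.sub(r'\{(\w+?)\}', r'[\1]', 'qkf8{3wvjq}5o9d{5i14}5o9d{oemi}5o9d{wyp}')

'qkf8[3wvjq]5o9d[5i14]5o9d[oemi]5o9d[wyp]'

Matches: at [4:11] → '{3wvjq}'; at [15:21] → '{5i14}'; at [25:31] → '{oemi}'; at [35:40] → '{wyp}'.
The replacement refers to a captured group, so each match is rewritten using its own captured text.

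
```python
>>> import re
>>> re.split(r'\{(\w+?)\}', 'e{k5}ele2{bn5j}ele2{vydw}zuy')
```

['e', 'k5', 'ele2', 'bn5j', 'ele2', 'vydw', 'zuy']

With a capturing group present, the delimiter's captured portion is kept in the result list.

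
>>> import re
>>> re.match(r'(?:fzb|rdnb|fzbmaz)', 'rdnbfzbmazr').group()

With `match`, the pattern is implicitly anchored at the beginning.
The match spans [0:4] → 'rdnb'.

'rdnb'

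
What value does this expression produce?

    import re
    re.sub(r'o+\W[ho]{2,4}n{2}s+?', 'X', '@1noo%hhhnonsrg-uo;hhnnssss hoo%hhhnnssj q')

'@1noo%hhhnonsrg-uXsss hXsj q'

The pattern matches one or more of a literal 'o'; then a non-word character, then 2 to 4 of one of [ho]; then exactly 2 of the literal 'n', then one or more of the literal 's' (lazy).
Every occurrence is swapped for 'X'.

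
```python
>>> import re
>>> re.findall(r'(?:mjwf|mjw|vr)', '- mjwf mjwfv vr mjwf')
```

['mjwf', 'mjwf', 'vr', 'mjwf']

`|` is ordered: at each position the engine commits to the first alternative that works.
Since nothing is captured, `findall` lists the 4 matched substrings directly.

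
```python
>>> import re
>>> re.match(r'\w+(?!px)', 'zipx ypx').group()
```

With `match`, the pattern is implicitly anchored at the beginning.
The match spans [0:4] → 'zipx'.

'zipx'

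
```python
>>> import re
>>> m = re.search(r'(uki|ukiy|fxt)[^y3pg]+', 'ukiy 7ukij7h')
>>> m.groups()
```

('ukiy',)

The match spans [0:12] → 'ukiy 7ukij7h'.
Captured: group 1 = 'ukiy'.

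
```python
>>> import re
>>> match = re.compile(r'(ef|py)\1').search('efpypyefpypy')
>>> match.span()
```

`\1` is not a pattern — it's the concrete string captured by group 1, re-applied verbatim.
`search` walks the string left to right and returns the first match it finds.
The match spans [2:6] → 'pypy'.
Captured: group 1 = 'py'.

(2, 6)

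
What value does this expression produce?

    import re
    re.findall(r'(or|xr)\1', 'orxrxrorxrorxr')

['xr']

`\1` is not a pattern — it's the concrete string captured by group 1, re-applied verbatim.
With a single group, `findall` returns only what that group captured — 1 item.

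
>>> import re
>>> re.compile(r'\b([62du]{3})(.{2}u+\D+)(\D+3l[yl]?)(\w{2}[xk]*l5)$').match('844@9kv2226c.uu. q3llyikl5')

None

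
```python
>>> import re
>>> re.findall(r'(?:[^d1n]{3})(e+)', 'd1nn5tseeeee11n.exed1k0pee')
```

['eeeee', 'e', 'ee']

The pattern matches exactly 3 of any character except [d1n] (non-capturing group); then one or more of a literal 'e' (captured).
One capturing group, so `findall` returns just the captured substring from each match — 3 in all.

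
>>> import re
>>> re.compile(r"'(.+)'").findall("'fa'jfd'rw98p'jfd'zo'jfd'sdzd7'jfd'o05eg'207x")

["fa'jfd'rw98p'jfd'zo'jfd'sdzd7'jfd'o05eg"]

Because there's exactly one group, `findall` drops the full match and keeps group 1 from the one hit.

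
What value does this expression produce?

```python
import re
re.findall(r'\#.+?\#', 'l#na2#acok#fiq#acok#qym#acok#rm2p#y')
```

A non-greedy quantifier consumes as few characters as it can — just enough that the remainder of the pattern still matches from where it stops; whatever follows it matches normally.
`findall` yields the raw match text (4 of them) because the pattern has no groups.

['#na2#', '#fiq#', '#qym#', '#rm2p#']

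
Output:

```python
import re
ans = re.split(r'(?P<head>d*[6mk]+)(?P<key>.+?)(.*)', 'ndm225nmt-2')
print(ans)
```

The `?` after the quantifier makes it lazy — it takes as little as possible before letting the rest of the pattern try.
The group in the pattern means `split` returns the separators' captures alongside the pieces.

['n', 'dm', '2', '25nmt-2', '']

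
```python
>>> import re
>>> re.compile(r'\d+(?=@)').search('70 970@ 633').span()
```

(3, 6)

The lookaround is zero-width — it requires the adjacent text to match without consuming it, so the asserted text isn't part of the match.
`re.search` tries every starting position until one works.
The match spans [3:6] → '970'.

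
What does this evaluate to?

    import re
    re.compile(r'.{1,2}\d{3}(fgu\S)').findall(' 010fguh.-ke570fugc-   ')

['fguh']

With a single group, `findall` returns only what that group captured — 1 item.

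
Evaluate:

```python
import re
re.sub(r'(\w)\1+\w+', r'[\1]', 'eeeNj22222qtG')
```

`\1` is not a pattern — it's the concrete string captured by group 1, re-applied verbatim.
Each match is replaced using the text its own group 1 captured.

'[e]'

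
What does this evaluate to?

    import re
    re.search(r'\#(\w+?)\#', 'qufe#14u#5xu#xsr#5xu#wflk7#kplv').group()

The match spans [4:9] → '#14u#'.

'#14u#'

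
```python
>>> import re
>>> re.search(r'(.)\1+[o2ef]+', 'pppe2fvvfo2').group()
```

'pppe2f'

After group 1 captures some text, `\1` only succeeds where that same text appears again.
The match spans [0:6] → 'pppe2f'.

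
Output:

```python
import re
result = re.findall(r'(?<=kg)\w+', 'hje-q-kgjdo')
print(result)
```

['jdo']

The `(?=…)`/`(?<=…)` assertion just peeks at neighbouring text; it doesn't advance the match position.
`findall` yields the raw match text (1 of them) because the pattern has no groups.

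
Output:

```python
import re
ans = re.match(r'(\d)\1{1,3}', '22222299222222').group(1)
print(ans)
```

2

`\1` has to match the exact text group 1 already captured.
`re.match` won't scan ahead — the pattern has to work from the very first character.
The match spans [0:4] → '2222'.
Captured: group 1 = '2'.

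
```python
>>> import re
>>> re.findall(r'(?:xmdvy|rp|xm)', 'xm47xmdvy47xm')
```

Alternation tries branches left to right and keeps the first one that lets the overall match succeed at that position.
Scanning left to right: at [0:2] → 'xm'; at [4:9] → 'xmdvy'; at [11:13] → 'xm'.
`findall` yields the raw match text (3 of them) because the pattern has no groups.

['xm', 'xmdvy', 'xm']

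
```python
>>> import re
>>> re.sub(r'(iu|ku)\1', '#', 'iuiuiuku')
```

'#iuku'

After group 1 captures some text, `\1` only succeeds where that same text appears again.
Matches: at [0:4] → 'iuiu'.
Each match is replaced by '#'.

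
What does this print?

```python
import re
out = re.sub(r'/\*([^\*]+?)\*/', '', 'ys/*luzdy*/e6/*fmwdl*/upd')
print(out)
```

Matches: at [2:11] → '/*luzdy*/'; at [13:22] → '/*fmwdl*/'.
Every occurrence is swapped for ''.

yse6upd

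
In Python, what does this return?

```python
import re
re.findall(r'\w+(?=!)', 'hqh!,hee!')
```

Because the assertion is zero-width, the text it checks is not consumed and won't appear in the result.
`findall` yields the raw match text (2 of them) because the pattern has no groups.

['hqh', 'hee']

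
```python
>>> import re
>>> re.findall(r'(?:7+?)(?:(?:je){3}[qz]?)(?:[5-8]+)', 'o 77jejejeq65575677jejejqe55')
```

This matches one or more of a literal '7' (lazy) (non-capturing group); then the literal 'je' repeated 3 times, then optionally one of [qz] (non-capturing group); then one or more of a character in [5-8] (non-capturing group).
Walking the string: at [2:19] → '77jejejeq65575677'.
Since nothing is captured, `findall` lists the 1 matched substring directly.

['77jejejeq65575677']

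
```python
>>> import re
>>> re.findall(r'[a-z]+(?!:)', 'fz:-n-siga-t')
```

['f', 'n', 'siga', 't']

`(?!…)`/`(?<!…)` only lets a position through if the neighbouring text does NOT match; no characters are consumed.
No capturing groups, so `findall` returns the 4 full match strings.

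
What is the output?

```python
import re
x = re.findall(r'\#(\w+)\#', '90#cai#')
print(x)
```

Walking the string: at [2:7] match '#cai#', group 1 = 'cai'.
`findall` collects group 1 from the one match (1 total).

['cai']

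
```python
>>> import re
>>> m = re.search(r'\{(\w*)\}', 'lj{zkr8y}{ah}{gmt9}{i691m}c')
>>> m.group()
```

'{zkr8y}'

The match spans [2:9] → '{zkr8y}'.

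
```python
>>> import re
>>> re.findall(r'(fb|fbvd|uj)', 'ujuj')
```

['uj', 'uj']

Matches: at [0:2] match 'uj', group 1 = 'uj'; at [2:4] match 'uj', group 1 = 'uj'.
With a single group, `findall` returns only what that group captured — 2 items.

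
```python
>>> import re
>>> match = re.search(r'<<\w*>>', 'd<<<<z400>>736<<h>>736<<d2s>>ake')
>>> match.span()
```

(3, 11)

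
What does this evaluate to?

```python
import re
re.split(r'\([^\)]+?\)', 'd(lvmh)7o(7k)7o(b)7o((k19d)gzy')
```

['d', '7o', '7o', '7o', 'gzy']

Matches to split on: at [1:7] → '(lvmh)'; at [9:13] → '(7k)'; at [15:18] → '(b)'; at [20:27] → '((k19d)'.
Splitting on the pattern gives 5 pieces.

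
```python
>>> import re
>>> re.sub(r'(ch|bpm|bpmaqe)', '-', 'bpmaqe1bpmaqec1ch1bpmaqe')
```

Branches in `(...|...)` are attempted left-to-right; the first branch that allows the whole pattern to succeed is taken.
Every occurrence is swapped for '-'.

'-aqe1-aqec1-1-aqe'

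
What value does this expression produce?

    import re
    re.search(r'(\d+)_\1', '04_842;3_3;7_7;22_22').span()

(7, 10)

The backreference `\1` re-matches whatever the first group consumed, character for character.
The match spans [7:10] → '3_3'.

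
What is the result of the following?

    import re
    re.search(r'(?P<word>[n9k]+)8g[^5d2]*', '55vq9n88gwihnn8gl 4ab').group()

'nn8gl 4ab'

This matches one or more of one of [n9k] (captured as 'word'); then the literal '8g', then zero or more of any character except [5d2].
Unlike `match`, `search` isn't anchored — it looks for the pattern anywhere in the string.
The match spans [12:21] → 'nn8gl 4ab'.
Captured: group 1 = 'nn'.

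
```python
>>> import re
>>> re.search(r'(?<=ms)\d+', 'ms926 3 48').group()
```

Because the assertion is zero-width, the text it checks is not consumed and won't appear in the result.
Unlike `match`, `search` isn't anchored — it looks for the pattern anywhere in the string.
The match spans [2:5] → '926'.

'926'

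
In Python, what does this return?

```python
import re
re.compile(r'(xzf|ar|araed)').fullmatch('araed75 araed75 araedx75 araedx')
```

`fullmatch` succeeds only if the pattern covers the string from start to end.
Here the string isn't matched end-to-end, so the call returns None.

None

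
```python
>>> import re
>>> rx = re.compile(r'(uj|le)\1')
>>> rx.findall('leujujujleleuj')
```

`\1` has to match the exact text group 1 already captured.
`findall` collects group 1 from each match (2 total).

['uj', 'le']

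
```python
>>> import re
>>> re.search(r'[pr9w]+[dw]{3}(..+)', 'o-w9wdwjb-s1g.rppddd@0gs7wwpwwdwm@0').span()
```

(2, 35)

The match spans [2:35] → 'w9wdwjb-s1g.rppddd@0gs7wwpwwdwm@0'.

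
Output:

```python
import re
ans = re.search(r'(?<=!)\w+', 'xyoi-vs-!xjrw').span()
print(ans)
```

The positive lookaround only admits positions where the adjacent text matches; those characters stay outside the span.
The match spans [9:13] → 'xjrw'.

(9, 13)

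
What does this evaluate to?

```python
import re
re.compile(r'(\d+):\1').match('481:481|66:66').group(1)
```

'481'

The match spans [0:7] → '481:481'.
Captured: group 1 = '481'.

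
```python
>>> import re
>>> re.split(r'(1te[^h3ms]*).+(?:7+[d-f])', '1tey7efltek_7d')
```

['', '1tey7efltek', '']

The group in the pattern means `split` returns the separators' captures alongside the pieces.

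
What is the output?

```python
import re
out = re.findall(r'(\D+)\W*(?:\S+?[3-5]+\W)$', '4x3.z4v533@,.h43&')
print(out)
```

['x']

The pattern matches one or more of a non-digit (captured); then zero or more of a non-word character; then one or more of a non-whitespace character (lazy), then one or more of a character in [3-5], then a non-word character (non-capturing group); then anchored at the end.
Scanning left to right: at [1:17] match 'x3.z4v533@,.h43&', group 1 = 'x'.
With a single group, `findall` returns only what that group captured — 1 item.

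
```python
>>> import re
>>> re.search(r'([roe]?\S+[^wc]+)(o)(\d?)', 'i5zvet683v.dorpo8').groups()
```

('i5zvet683v.dorp', 'o', '8')

This matches optionally one of [roe], then one or more of a non-whitespace character, then one or more of any character except [wc] (captured); then a literal 'o' (captured); then optionally a digit (captured).
`re.search` tries every starting position until one works.
The match spans [0:17] → 'i5zvet683v.dorpo8'.
Captured: group 1 = 'i5zvet683v.dorp', group 2 = 'o', group 3 = '8'.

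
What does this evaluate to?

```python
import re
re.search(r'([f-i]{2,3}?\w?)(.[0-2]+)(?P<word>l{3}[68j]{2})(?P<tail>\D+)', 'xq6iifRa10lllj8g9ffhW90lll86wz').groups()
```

('iifR', 'a10', 'lllj8', 'g')

Pattern: 2 to 3 of a character in [f-i] (lazy), then optionally a word character (captured); then any character, then one or more of a character in [0-2] (captured); then exactly 3 of the literal 'l', then exactly 2 of one of [68j] (captured as 'word'); then one or more of a non-digit (captured as 'tail').
`re.search` scans for the first position where the pattern succeeds.
The match spans [3:16] → 'iifRa10lllj8g'.
Captured: group 1 = 'iifR', group 2 = 'a10', group 3 = 'lllj8', group 4 = 'g'.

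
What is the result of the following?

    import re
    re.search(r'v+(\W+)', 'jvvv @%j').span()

Pattern: one or more of a literal 'v'; then one or more of a non-word character (captured).
Unlike `match`, `search` isn't anchored — it looks for the pattern anywhere in the string.
The match spans [1:7] → 'vvv @%'.
Captured: group 1 = ' @%'.

(1, 7)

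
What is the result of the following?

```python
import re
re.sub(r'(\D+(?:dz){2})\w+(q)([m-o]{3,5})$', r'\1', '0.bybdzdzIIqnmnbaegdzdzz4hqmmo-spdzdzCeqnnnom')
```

'0.bybdzdzIIqnmnbaegdzdzz4hqmmo-spdzdz'

The replacement refers to a captured group, so each match is rewritten using its own captured text.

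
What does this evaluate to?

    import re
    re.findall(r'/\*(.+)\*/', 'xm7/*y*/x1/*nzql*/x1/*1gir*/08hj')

With a single group, `findall` returns only what that group captured — 1 item.

['y*/x1/*nzql*/x1/*1gir']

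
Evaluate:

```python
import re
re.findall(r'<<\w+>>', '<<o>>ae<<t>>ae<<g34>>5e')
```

['<<o>>', '<<t>>', '<<g34>>']

`findall` yields the raw match text (3 of them) because the pattern has no groups.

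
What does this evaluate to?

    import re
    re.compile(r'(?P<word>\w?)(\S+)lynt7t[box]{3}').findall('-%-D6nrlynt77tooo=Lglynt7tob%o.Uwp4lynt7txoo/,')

The pattern matches optionally a word character (captured as 'word'); then one or more of a non-whitespace character (captured); then the literal 'lyn', then the literal 't7t', then exactly 3 of one of [box].
Walking the string: at [0:44] match '-%-D6nrlynt77tooo=Lglynt7tob%o.Uwp4lynt7txoo', groups = ('', '-%-D6nrlynt77tooo=Lglynt7tob%o.Uwp4').
With 2 capturing groups, `findall` returns a 2-tuple per match.

[('', '-%-D6nrlynt77tooo=Lglynt7tob%o.Uwp4')]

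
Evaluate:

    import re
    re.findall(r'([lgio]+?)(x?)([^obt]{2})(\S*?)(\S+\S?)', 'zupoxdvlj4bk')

[('o', 'x', 'dv', '', 'lj4bk')]

This matches one or more of one of [lgio] (lazy) (captured); then optionally a literal 'x' (captured); then exactly 2 of any character except [obt] (captured); then zero or more of a non-whitespace character (lazy) (captured); then one or more of a non-whitespace character, then optionally a non-whitespace character (captured).
Matches: at [3:12] match 'oxdvlj4bk', groups = ('o', 'x', 'dv', '', 'lj4bk').
Multiple groups make `findall` return tuples — one 5-tuple for the one match.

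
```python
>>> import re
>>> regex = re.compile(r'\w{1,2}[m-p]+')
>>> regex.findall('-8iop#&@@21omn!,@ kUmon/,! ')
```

['8iop', '21omn', 'kUmon']

Pattern: 1 to 2 of a word character; then one or more of a character in [m-p].
Scanning left to right: at [1:5] → '8iop'; at [9:14] → '21omn'; at [18:23] → 'kUmon'.
Since nothing is captured, `findall` lists the 3 matched substrings directly.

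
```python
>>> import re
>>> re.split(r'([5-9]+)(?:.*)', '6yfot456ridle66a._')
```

['', '6', '']

Pattern: one or more of a character in [5-9] (captured); then zero or more of any character (non-capturing group).
Matches to split on: at [0:18] → '6yfot456ridle66a._'.
`re.split` interleaves the captured-group text with the surrounding fragments.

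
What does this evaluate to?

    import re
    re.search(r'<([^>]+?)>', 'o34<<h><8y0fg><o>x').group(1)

'<h'

The match spans [3:7] → '<<h>'.
Captured: group 1 = '<h'.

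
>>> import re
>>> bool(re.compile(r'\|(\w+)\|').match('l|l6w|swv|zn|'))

`re.match` only tries the pattern at the start of the string.
Here the pattern fails at index 0, so the call returns None, and `bool(None)` is False.

False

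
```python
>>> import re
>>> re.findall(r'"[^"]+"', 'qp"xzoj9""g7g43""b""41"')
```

['"xzoj9"', '"g7g43"', '"b"', '"41"']

`findall` yields the raw match text (4 of them) because the pattern has no groups.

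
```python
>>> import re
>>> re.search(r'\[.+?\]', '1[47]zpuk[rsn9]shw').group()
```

'[47]'

The match spans [1:5] → '[47]'.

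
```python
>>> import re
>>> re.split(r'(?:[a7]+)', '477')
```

The pattern matches one or more of one of [a7] (non-capturing group).
Matches to split on: at [1:3] → '77'.
The string is cut at each match, leaving 2 pieces.

['4', '']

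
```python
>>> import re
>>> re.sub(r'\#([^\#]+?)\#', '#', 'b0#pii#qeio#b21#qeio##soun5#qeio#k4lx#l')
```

'b0#qeio#qeio##qeio#l'

Matches: at [2:7] → '#pii#'; at [11:16] → '#b21#'; at [21:28] → '#soun5#'; at [32:38] → '#k4lx#'.
`sub` substitutes '#' at each match site.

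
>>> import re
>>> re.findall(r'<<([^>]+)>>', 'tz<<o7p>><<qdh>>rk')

One capturing group, so `findall` returns just the captured substring from each match — 2 in all.

['o7p', 'qdh']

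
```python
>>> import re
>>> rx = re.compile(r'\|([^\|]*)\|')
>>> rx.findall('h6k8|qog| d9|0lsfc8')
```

Scanning left to right: at [4:9] match '|qog|', group 1 = 'qog'.
With a single group, `findall` returns only what that group captured — 1 item.

['qog']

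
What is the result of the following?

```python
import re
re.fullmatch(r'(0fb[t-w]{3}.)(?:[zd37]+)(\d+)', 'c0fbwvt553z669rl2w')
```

`re.fullmatch` requires the pattern to consume the entire string.
Here the pattern can't cover the whole string, so the call returns None.

None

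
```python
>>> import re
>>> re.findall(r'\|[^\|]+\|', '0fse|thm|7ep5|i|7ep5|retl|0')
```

['|thm|', '|i|', '|retl|']

Scanning left to right: at [4:9] → '|thm|'; at [13:16] → '|i|'; at [20:26] → '|retl|'.
No capturing groups, so `findall` returns the 3 full match strings.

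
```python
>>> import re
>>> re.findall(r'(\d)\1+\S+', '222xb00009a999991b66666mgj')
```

`\1` is not a pattern — it's the concrete string captured by group 1, re-applied verbatim.
Walking the string: at [0:26] match '222xb00009a999991b66666mgj', group 1 = '2'.
Because there's exactly one group, `findall` drops the full match and keeps group 1 from the one hit.

['2']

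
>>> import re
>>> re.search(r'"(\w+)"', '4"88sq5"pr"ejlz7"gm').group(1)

'88sq5'

`re.search` tries every starting position until one works.
The match spans [1:8] → '"88sq5"'.
Captured: group 1 = '88sq5'.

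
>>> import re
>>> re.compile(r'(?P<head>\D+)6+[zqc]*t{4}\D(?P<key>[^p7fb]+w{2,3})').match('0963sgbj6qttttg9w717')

The pattern matches one or more of a non-digit (captured as 'head'); then one or more of the literal '6', then zero or more of one of [zqc], then exactly 4 of a literal 't'; then a non-digit; then one or more of any character except [p7fb], then 2 to 3 of the literal 'w' (captured as 'key').
`re.match` only tries the pattern at the start of the string.
Here position 0 doesn't satisfy it, so the call returns None.

None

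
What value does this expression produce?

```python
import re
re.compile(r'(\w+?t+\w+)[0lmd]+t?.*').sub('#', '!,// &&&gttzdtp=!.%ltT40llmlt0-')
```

Pattern: one or more of a word character (lazy), then one or more of the literal 't', then one or more of a word character (captured); then one or more of one of [0lmd]; then optionally the literal 't', then zero or more of any character.
Matches: at [8:31] → 'gttzdtp=!.%ltT40llmlt0-'.
Every occurrence is swapped for '#'.

'!,// &&&#'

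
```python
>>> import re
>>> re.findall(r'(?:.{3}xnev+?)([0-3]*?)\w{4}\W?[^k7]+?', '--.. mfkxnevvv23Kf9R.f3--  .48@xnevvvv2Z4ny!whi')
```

['', '']

The pattern matches exactly 3 of any character, then the literal 'xne', then one or more of the literal 'v' (lazy) (non-capturing group); then zero or more of a character in [0-3] (lazy) (captured); then exactly 4 of a word character, then optionally a non-word character, then one or more of any character except [k7] (lazy).
With a single group, `findall` returns only what that group captured — 2 items.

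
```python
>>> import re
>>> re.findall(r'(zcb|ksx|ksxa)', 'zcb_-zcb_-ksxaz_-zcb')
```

['zcb', 'zcb', 'ksx', 'zcb']

`|` is ordered: at each position the engine commits to the first alternative that works.
Walking the string: at [0:3] match 'zcb', group 1 = 'zcb'; at [5:8] match 'zcb', group 1 = 'zcb'; at [10:13] match 'ksx', group 1 = 'ksx'; at [17:20] match 'zcb', group 1 = 'zcb'.
Because there's exactly one group, `findall` drops the full match and keeps group 1 from each hit.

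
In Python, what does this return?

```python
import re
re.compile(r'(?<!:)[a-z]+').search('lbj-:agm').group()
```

The negative lookahead/lookbehind blocks any match where the forbidden context is present.
The match spans [0:3] → 'lbj'.

'lbj'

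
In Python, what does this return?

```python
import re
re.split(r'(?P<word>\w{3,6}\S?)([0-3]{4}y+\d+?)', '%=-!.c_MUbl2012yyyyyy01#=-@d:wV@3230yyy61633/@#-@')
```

Pattern: 3 to 6 of a word character, then optionally a non-whitespace character (captured as 'word'); then exactly 4 of a character in [0-3], then one or more of the literal 'y', then one or more of a digit (lazy) (captured).
Matches to split on: at [5:22] → 'c_MUbl2012yyyyyy0'.
With a capturing group present, the delimiter's captured portion is kept in the result list.

['%=-!.', 'c_MUbl', '2012yyyyyy0', '1#=-@d:wV@3230yyy61633/@#-@']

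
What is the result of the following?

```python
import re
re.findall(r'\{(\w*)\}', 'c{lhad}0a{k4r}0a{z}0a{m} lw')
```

`findall` collects group 1 from each match (4 total).

['lhad', 'k4r', 'z', 'm']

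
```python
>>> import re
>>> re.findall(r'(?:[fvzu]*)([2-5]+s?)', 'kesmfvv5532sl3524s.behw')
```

The pattern matches zero or more of one of [fvzu] (non-capturing group); then one or more of a character in [2-5], then optionally a literal 's' (captured).
Walking the string: at [4:12] match 'fvv5532s', group 1 = '5532s'; at [13:18] match '3524s', group 1 = '3524s'.
Because there's exactly one group, `findall` drops the full match and keeps group 1 from each hit.

['5532s', '3524s']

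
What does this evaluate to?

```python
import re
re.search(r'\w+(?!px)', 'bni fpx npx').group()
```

The negative lookahead/lookbehind blocks any match where the forbidden context is present.
`re.search` scans for the first position where the pattern succeeds.
The match spans [0:3] → 'bni'.

'bni'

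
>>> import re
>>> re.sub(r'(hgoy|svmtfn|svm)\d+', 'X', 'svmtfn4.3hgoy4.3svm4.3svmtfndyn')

'X.3X.3X.3svmtfndyn'

Every occurrence is swapped for 'X'.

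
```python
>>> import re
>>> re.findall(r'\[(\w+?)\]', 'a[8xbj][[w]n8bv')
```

['8xbj', 'w']

Because there's exactly one group, `findall` drops the full match and keeps group 1 from each hit.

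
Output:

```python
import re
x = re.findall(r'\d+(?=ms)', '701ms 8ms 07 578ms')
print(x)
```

The lookaround is zero-width — it requires the adjacent text to match without consuming it, so the asserted text isn't part of the match.
Walking the string: at [0:3] → '701'; at [6:7] → '8'; at [13:16] → '578'.
Since nothing is captured, `findall` lists the 3 matched substrings directly.

['701', '8', '578']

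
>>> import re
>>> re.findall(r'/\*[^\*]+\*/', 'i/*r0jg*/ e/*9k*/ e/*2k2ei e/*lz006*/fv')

['/*r0jg*/', '/*9k*/', '/*lz006*/']

Walking the string: at [1:9] → '/*r0jg*/'; at [11:17] → '/*9k*/'; at [28:37] → '/*lz006*/'.
No capturing groups, so `findall` returns the 3 full match strings.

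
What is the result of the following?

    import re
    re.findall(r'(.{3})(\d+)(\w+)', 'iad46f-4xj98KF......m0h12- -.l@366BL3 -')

This matches exactly 3 of any character (captured); then one or more of a digit (captured); then one or more of a word character (captured).
Matches: at [0:6] match 'iad46f', groups = ('iad', '46', 'f'); at [7:14] match '4xj98KF', groups = ('4xj', '98', 'KF'); at [18:25] match '..m0h12', groups = ('..m', '0', 'h12'); at [28:37] match '.l@366BL3', groups = ('.l@', '366', 'BL3').
With 3 capturing groups, `findall` returns a 3-tuple per match.

[('iad', '46', 'f'), ('4xj', '98', 'KF'), ('..m', '0', 'h12'), ('.l@', '366', 'BL3')]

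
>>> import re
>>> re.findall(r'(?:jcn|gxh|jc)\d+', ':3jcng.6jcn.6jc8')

Scanning left to right: at [13:16] → 'jc8'.
With no groups in the pattern, `findall` gives back each whole match — 1 here.

['jc8']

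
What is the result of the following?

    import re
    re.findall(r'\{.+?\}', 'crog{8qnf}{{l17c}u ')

['{8qnf}', '{{l17c}']

The `?` after the quantifier makes it lazy — it takes as little as possible before letting the rest of the pattern try.
Matches: at [4:10] → '{8qnf}'; at [10:17] → '{{l17c}'.
With no groups in the pattern, `findall` gives back each whole match — 2 here.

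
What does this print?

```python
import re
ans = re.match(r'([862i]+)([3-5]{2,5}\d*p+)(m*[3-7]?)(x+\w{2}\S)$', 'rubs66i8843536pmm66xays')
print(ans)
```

None

The pattern matches one or more of one of [862i] (captured); then 2 to 5 of a character in [3-5], then zero or more of a digit, then one or more of the literal 'p' (captured); then zero or more of the literal 'm', then optionally a character in [3-7] (captured); then one or more of the literal 'x', then exactly 2 of a word character, then a non-whitespace character (captured); then anchored at the end.
`re.match` won't scan ahead — the pattern has to work from the very first character.
Here the string doesn't start with a match, so the call returns None.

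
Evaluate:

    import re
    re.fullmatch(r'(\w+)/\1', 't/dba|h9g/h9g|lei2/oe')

None

`\1` is not a pattern — it's the concrete string captured by group 1, re-applied verbatim.
`re.fullmatch` is like wrapping the pattern in `^…$` (in single-line mode).
Here the string isn't matched end-to-end, so the call returns None.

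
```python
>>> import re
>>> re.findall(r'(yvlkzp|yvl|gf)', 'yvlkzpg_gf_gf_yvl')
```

Alternation isn't longest-match — the leftmost alternative that fits at this position is chosen.
Walking the string: at [0:6] match 'yvlkzp', group 1 = 'yvlkzp'; at [8:10] match 'gf', group 1 = 'gf'; at [11:13] match 'gf', group 1 = 'gf'; at [14:17] match 'yvl', group 1 = 'yvl'.
With a single group, `findall` returns only what that group captured — 4 items.

['yvlkzp', 'gf', 'gf', 'yvl']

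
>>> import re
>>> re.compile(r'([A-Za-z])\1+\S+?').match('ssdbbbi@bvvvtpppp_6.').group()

'ssd'

With `match`, the pattern is implicitly anchored at the beginning.
The match spans [0:3] → 'ssd'.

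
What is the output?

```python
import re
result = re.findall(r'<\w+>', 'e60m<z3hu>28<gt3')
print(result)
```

Scanning left to right: at [4:10] → '<z3hu>'.
`findall` yields the raw match text (1 of them) because the pattern has no groups.

['<z3hu>']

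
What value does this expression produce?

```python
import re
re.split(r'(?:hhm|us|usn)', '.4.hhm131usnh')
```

The regex engine tests alternatives in the order written; an earlier branch that matches wins even if a later one would match more.
Matches to split on: at [3:6] → 'hhm'; at [9:11] → 'us'.
Each match becomes a cut point; 3 segments remain.

['.4.', '131', 'nh']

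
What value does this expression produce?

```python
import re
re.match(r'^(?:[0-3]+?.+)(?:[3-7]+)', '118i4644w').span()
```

(0, 8)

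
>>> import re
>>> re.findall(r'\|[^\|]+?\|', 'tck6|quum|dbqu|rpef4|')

['|quum|', '|rpef4|']

Walking the string: at [4:10] → '|quum|'; at [14:21] → '|rpef4|'.
With no groups in the pattern, `findall` gives back each whole match — 2 here.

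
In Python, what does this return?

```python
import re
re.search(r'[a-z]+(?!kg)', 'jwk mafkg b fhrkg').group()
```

`(?!…)`/`(?<!…)` only lets a position through if the neighbouring text does NOT match; no characters are consumed.
The match spans [0:3] → 'jwk'.

'jwk'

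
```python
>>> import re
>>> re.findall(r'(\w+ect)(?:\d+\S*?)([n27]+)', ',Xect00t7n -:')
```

The `?` after the quantifier makes it lazy — it takes as little as possible before letting the rest of the pattern try.
Multiple groups make `findall` return tuples — one 2-tuple for the one match.

[('Xect', '7n')]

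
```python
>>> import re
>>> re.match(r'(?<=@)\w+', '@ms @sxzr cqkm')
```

None

`match` is anchored at position 0; if the pattern doesn't fit there, it returns None.
Here position 0 doesn't satisfy it, so the call returns None.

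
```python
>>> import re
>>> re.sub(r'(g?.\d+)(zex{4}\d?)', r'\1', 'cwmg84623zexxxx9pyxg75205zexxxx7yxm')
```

'cwmg84623pyxg75205yxm'

Pattern: optionally the literal 'g', then any character, then one or more of a digit (captured); then the literal 'ze', then exactly 4 of a literal 'x', then optionally a digit (captured).
`\1` in the replacement pulls in group 1's text for each match.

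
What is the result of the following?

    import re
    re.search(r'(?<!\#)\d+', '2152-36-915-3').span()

The negative lookaround is zero-width — it rules out positions where the adjacent text would match, without consuming anything.
The match spans [0:4] → '2152'.

(0, 4)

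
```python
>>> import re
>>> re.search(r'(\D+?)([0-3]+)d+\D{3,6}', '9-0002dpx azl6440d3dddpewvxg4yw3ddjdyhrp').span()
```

The pattern matches one or more of a non-digit (lazy) (captured); then one or more of a character in [0-3] (captured); then one or more of the literal 'd', then 3 to 6 of a non-digit.
`re.search` scans for the first position where the pattern succeeds.
The match spans [1:13] → '-0002dpx azl'.
Captured: group 1 = '-', group 2 = '0002'.

(1, 13)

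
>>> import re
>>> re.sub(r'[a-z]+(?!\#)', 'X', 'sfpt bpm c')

The negative lookaround is zero-width — it rules out positions where the adjacent text would match, without consuming anything.
Matches: at [0:4] → 'sfpt'; at [5:8] → 'bpm'; at [9:10] → 'c'.
`sub` substitutes 'X' at each match site.

'X X X'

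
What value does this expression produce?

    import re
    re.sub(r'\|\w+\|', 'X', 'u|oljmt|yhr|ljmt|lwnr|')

'uXyhrXlwnr|'

Matches: at [1:8] → '|oljmt|'; at [11:17] → '|ljmt|'.
Every occurrence is swapped for 'X'.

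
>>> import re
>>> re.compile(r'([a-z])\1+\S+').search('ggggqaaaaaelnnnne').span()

`\1` has to match the exact text group 1 already captured.
`search` walks the string left to right and returns the first match it finds.
The match spans [0:17] → 'ggggqaaaaaelnnnne'.
Captured: group 1 = 'g'.

(0, 17)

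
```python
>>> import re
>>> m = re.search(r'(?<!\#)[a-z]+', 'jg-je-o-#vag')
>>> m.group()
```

`(?!…)`/`(?<!…)` only lets a position through if the neighbouring text does NOT match; no characters are consumed.
`re.search` tries every starting position until one works.
The match spans [0:2] → 'jg'.

'jg'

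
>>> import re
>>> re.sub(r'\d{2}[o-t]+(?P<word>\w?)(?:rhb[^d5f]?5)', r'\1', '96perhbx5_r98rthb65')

'e_r98rthb65'

This matches exactly 2 of a digit; then one or more of a character in [o-t]; then optionally a word character (captured as 'word'); then the literal 'rhb', then optionally any character except [d5f], then a literal '5' (non-capturing group).
Matches: at [0:9] → '96perhbx5'.
The replacement refers to a captured group, so each match is rewritten using its own captured text.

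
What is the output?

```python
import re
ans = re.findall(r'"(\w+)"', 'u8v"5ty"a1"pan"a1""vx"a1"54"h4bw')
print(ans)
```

`findall` collects group 1 from each match (4 total).

['5ty', 'pan', 'vx', '54']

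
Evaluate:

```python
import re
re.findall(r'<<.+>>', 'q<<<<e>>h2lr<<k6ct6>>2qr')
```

`findall` yields the raw match text (1 of them) because the pattern has no groups.

['<<<<e>>h2lr<<k6ct6>>']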